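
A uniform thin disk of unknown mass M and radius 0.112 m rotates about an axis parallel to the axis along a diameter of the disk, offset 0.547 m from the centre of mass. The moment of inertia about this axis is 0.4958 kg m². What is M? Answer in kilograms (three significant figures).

1.64

I = I_cm + Md² = (1/4)MR² + Md² = M·[0.25·(0.112)² + (0.547)²] = M·0.30235.
So M = 0.4958 / 0.30235 = 1.6398 kg.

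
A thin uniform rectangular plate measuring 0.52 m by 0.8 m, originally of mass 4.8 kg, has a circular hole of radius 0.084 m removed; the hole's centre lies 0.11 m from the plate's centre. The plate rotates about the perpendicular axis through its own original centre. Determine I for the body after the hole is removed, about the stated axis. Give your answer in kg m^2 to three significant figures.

Unpierced body about its centre: I₀ = (1/12)M(a²+b²) = (1/12)(4.8)[(0.52)² + (0.8)²] = 0.36416 kg m^2.
The removed disk has mass m = M·πr²/(ab) = (4.8)·π(0.084)²/(0.52·0.8) = 0.25577 kg (same uniform areal density).
Its moment of inertia about the rotation axis (parallel-axis theorem): I_hole = (1/2)mr² + md² = (1/2)(0.25577)(0.084)² + (0.25577)(0.11)² = 0.0039972 kg m^2.
Treating the hole as negative mass, I = I₀ − I_hole = 0.36416 − 0.0039972 = 0.36016 kg m^2.

0.360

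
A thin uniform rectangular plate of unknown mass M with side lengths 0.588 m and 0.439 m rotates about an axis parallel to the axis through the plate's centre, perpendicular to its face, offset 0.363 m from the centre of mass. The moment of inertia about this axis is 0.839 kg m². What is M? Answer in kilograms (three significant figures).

4.75

I = I_cm + Md² = (1/12)M(a²+b²) + Md² = M·[0.0833333·[(0.588)² + (0.439)²] + (0.363)²] = M·0.17664.
So M = 0.839 / 0.17664 = 4.7497 kg.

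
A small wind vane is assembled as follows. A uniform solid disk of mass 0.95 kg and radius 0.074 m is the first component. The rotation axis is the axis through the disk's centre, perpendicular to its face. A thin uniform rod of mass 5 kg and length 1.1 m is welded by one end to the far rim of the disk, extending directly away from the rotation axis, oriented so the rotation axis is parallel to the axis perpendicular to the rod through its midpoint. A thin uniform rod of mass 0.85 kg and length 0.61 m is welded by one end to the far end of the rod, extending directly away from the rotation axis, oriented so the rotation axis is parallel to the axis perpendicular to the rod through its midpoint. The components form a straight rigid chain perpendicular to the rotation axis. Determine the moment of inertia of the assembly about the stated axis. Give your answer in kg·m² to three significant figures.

Solid disk: I_cm = (1/2)MR² = (1/2)(0.95)(0.074)² = 0.0026011 kg·m²; axis through the centre, so I = 0.0026011 kg·m².
Thin rod: I_cm = (1/12)ML² = (1/12)(5)(1.1)² = 0.50417 kg·m²; centre at d = 0.074 + 0.55 = 0.624 m, so the parallel axis theorem gives I = 0.50417 + (5)(0.624)² = 2.451 kg·m².
Thin rod: I_cm = (1/12)ML² = (1/12)(0.85)(0.61)² = 0.026357 kg·m²; centre at d = 0.074 + 0.55 + 0.55 + 0.305 = 1.479 m, so the parallel axis theorem gives I = 0.026357 + (0.85)(1.479)² = 1.8857 kg·m².
Total I = 0.0026011 + 2.451 + 1.8857 = 4.3393 kg·m².

4.34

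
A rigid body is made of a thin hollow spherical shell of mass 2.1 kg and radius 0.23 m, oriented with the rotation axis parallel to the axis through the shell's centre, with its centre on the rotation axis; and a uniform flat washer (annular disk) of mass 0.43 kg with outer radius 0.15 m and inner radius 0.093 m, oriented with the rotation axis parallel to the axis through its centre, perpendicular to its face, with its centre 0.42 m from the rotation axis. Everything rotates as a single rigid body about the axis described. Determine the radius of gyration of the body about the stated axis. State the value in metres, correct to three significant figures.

0.249

Spherical shell: I_cm = (2/3)MR² = (2/3)(2.1)(0.23)² = 0.07406 kg m^2; axis through the centre, so I = 0.07406 kg m^2.
Annular disk: I_cm = (1/2)M(R²+r²) = (1/2)(0.43)[(0.15)² + (0.093)²] = 0.006697 kg m^2; centre at d = 0.42 m, so the parallel axis theorem gives I = 0.006697 + (0.43)(0.42)² = 0.082549 kg m^2.
Total I = 0.15661 kg m^2; total mass M = 2.53 kg.
k = √(I/M) = √(0.15661/2.53) = 0.2488 m.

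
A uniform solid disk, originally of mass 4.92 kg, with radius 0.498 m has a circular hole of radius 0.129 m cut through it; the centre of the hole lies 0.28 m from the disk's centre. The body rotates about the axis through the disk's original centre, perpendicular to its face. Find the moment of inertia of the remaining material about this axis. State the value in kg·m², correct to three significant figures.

Unpierced body about its centre: I₀ = (1/2)MR² = (1/2)(4.92)(0.498)² = 0.61009 kg·m².
The removed disk has mass m = M·(r/R)² = (4.92)(0.129/0.498)² = 0.33013 kg (same uniform areal density).
Its moment of inertia about the rotation axis (parallel-axis theorem): I_hole = (1/2)mr² + md² = (1/2)(0.33013)(0.129)² + (0.33013)(0.28)² = 0.028629 kg·m².
Treating the hole as negative mass, I = I₀ − I_hole = 0.61009 − 0.028629 = 0.58146 kg·m².

0.581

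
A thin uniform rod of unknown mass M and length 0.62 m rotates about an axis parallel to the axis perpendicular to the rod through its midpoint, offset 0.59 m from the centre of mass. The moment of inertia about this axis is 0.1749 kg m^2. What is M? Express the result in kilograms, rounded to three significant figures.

I = I_cm + Md² = (1/12)ML² + Md² = M·[0.0833333·(0.62)² + (0.59)²] = M·0.38013.
So M = 0.1749 / 0.38013 = 0.4601 kg.

0.460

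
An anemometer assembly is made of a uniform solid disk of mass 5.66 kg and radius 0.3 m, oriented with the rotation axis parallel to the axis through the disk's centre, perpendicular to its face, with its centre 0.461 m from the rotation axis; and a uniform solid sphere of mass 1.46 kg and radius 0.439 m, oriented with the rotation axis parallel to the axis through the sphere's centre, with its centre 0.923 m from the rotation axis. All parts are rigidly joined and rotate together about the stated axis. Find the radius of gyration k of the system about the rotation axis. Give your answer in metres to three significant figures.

Solid disk: I_cm = (1/2)MR² = (1/2)(5.66)(0.3)² = 0.2547 kg m^2; centre at d = 0.461 m, so I = I_cm + Md² gives I = 0.2547 + (5.66)(0.461)² = 1.4576 kg m^2.
Solid sphere: I_cm = (2/5)MR² = (2/5)(1.46)(0.439)² = 0.11255 kg m^2; centre at d = 0.923 m, so I = I_cm + Md² gives I = 0.11255 + (1.46)(0.923)² = 1.3564 kg m^2.
Total I = 2.8139 kg m^2; total mass M = 7.12 kg.
k = √(I/M) = √(2.8139/7.12) = 0.62866 m.

0.629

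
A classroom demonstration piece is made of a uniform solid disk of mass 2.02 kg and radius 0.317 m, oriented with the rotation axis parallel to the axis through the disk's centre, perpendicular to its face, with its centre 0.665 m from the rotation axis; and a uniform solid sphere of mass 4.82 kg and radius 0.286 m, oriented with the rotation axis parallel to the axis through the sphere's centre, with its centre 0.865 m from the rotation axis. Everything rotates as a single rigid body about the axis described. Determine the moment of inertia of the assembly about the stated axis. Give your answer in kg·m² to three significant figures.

4.76

Solid disk: I_cm = (1/2)MR² = (1/2)(2.02)(0.317)² = 0.10149 kg·m²; centre at d = 0.665 m, so the parallel axis theorem gives I = 0.10149 + (2.02)(0.665)² = 0.99479 kg·m².
Solid sphere: I_cm = (2/5)MR² = (2/5)(4.82)(0.286)² = 0.1577 kg·m²; centre at d = 0.865 m, so the parallel axis theorem gives I = 0.1577 + (4.82)(0.865)² = 3.7641 kg·m².
Total I = 0.99479 + 3.7641 = 4.7589 kg·m².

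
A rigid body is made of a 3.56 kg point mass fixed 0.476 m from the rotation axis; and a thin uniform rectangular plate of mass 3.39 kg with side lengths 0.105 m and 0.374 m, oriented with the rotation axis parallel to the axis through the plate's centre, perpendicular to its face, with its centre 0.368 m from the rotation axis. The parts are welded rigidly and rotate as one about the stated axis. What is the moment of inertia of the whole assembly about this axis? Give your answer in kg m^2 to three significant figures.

Point mass: I_cm = 0; centre at d = 0.476 m, so the parallel axis theorem gives I = 0 + (3.56)(0.476)² = 0.80661 kg m^2.
Rectangular plate: I_cm = (1/12)M(a²+b²) = (1/12)(3.39)[(0.105)² + (0.374)²] = 0.04263 kg m^2; centre at d = 0.368 m, so the parallel axis theorem gives I = 0.04263 + (3.39)(0.368)² = 0.50172 kg m^2.
Total I = 0.80661 + 0.50172 = 1.3083 kg m^2.

1.31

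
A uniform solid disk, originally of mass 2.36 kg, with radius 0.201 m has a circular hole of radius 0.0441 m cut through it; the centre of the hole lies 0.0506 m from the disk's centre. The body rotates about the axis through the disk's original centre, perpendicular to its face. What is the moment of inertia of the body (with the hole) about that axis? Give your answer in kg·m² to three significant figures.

0.0473

Unpierced body about its centre: I₀ = (1/2)MR² = (1/2)(2.36)(0.201)² = 0.047673 kg·m².
The removed disk has mass m = M·(r/R)² = (2.36)(0.0441/0.201)² = 0.1136 kg (same uniform areal density).
Its moment of inertia about the rotation axis (parallel-axis theorem): I_hole = (1/2)mr² + md² = (1/2)(0.1136)(0.0441)² + (0.1136)(0.0506)² = 0.00040134 kg·m².
Treating the hole as negative mass, I = I₀ − I_hole = 0.047673 − 0.00040134 = 0.047272 kg·m².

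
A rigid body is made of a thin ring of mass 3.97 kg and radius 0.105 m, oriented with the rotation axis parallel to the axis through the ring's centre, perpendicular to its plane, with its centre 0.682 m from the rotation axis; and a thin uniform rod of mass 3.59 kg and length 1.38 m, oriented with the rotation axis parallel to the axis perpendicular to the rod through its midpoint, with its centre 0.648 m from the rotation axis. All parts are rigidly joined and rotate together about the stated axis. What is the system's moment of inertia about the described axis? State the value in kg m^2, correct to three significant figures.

3.97

Thin ring: I_cm = MR² = (3.97)(0.105)² = 0.043769 kg m^2; centre at d = 0.682 m, so the parallel axis theorem gives I = 0.043769 + (3.97)(0.682)² = 1.8903 kg m^2.
Thin rod: I_cm = (1/12)ML² = (1/12)(3.59)(1.38)² = 0.56973 kg m^2; centre at d = 0.648 m, so the parallel axis theorem gives I = 0.56973 + (3.59)(0.648)² = 2.0772 kg m^2.
Total I = 1.8903 + 2.0772 = 3.9675 kg m^2.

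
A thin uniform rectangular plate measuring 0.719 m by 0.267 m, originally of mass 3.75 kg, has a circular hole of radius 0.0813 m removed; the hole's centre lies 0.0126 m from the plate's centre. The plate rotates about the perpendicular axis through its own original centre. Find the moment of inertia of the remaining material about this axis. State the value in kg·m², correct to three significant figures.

0.182

Unpierced body about its centre: I₀ = (1/12)M(a²+b²) = (1/12)(3.75)[(0.719)² + (0.267)²] = 0.18383 kg·m².
The removed disk has mass m = M·πr²/(ab) = (3.75)·π(0.0813)²/(0.719·0.267) = 0.40562 kg (same uniform areal density).
Its moment of inertia about the rotation axis (parallel-axis theorem): I_hole = (1/2)mr² + md² = (1/2)(0.40562)(0.0813)² + (0.40562)(0.0126)² = 0.0014049 kg·m².
Treating the hole as negative mass, I = I₀ − I_hole = 0.18383 − 0.0014049 = 0.18242 kg·m².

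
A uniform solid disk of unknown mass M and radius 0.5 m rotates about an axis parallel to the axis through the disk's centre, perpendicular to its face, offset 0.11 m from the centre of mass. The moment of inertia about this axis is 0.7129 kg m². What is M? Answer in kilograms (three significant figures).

I = I_cm + Md² = (1/2)MR² + Md² = M·[0.5·(0.5)² + (0.11)²] = M·0.1371.
So M = 0.7129 / 0.1371 = 5.1999 kg.

5.20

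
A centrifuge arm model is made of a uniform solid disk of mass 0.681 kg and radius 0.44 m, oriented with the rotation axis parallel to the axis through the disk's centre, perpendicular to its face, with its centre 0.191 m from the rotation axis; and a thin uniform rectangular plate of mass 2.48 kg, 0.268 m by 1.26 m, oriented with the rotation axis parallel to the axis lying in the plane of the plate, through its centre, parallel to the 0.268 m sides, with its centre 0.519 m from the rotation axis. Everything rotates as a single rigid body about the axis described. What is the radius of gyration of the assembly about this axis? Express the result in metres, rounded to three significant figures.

Solid disk: I_cm = (1/2)MR² = (1/2)(0.681)(0.44)² = 0.065921 kg m^2; centre at d = 0.191 m, so the parallel axis theorem gives I = 0.065921 + (0.681)(0.191)² = 0.090764 kg m^2.
Rectangular plate: I_cm = (1/12)Mb² = (1/12)(2.48)(1.26)² = 0.3281 kg m^2; centre at d = 0.519 m, so the parallel axis theorem gives I = 0.3281 + (2.48)(0.519)² = 0.99612 kg m^2.
Total I = 1.0869 kg m^2; total mass M = 3.161 kg.
k = √(I/M) = √(1.0869/3.161) = 0.58638 m.

0.586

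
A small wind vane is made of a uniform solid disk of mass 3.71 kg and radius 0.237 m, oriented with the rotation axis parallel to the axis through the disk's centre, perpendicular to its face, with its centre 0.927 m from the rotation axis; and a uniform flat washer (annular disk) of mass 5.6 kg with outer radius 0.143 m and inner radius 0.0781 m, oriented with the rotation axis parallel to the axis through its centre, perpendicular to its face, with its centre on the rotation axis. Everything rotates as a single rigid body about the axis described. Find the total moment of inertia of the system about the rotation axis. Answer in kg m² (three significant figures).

3.37

Solid disk: I_cm = (1/2)MR² = (1/2)(3.71)(0.237)² = 0.10419 kg m²; centre at d = 0.927 m, so I = I_cm + Md² gives I = 0.10419 + (3.71)(0.927)² = 3.2923 kg m².
Annular disk: I_cm = (1/2)M(R²+r²) = (1/2)(5.6)[(0.143)² + (0.0781)²] = 0.074336 kg m²; axis through the centre, so I = 0.074336 kg m².
Total I = 3.2923 + 0.074336 = 3.3666 kg m².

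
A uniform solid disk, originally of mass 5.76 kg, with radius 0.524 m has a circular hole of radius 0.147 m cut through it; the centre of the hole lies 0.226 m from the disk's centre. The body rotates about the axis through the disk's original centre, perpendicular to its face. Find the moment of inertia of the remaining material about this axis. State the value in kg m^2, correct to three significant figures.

0.763

Unpierced body about its centre: I₀ = (1/2)MR² = (1/2)(5.76)(0.524)² = 0.79078 kg m^2.
The removed disk has mass m = M·(r/R)² = (5.76)(0.147/0.524)² = 0.45331 kg (same uniform areal density).
Its moment of inertia about the rotation axis (parallel-axis theorem): I_hole = (1/2)mr² + md² = (1/2)(0.45331)(0.147)² + (0.45331)(0.226)² = 0.028051 kg m^2.
Treating the hole as negative mass, I = I₀ − I_hole = 0.79078 − 0.028051 = 0.76273 kg m^2.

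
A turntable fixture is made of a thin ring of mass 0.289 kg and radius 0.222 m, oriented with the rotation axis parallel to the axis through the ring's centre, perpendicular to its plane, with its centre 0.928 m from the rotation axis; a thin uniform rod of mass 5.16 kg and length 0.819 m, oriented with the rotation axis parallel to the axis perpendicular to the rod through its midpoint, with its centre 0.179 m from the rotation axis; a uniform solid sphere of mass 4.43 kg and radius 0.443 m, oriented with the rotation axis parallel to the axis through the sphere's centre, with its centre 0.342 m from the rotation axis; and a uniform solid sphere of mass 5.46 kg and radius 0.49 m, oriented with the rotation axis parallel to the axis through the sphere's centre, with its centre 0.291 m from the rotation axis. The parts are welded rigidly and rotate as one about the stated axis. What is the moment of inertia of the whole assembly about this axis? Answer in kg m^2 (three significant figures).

Thin ring: I_cm = MR² = (0.289)(0.222)² = 0.014243 kg m^2; centre at d = 0.928 m, so I = I_cm + Md² gives I = 0.014243 + (0.289)(0.928)² = 0.26313 kg m^2.
Thin rod: I_cm = (1/12)ML² = (1/12)(5.16)(0.819)² = 0.28843 kg m^2; centre at d = 0.179 m, so I = I_cm + Md² gives I = 0.28843 + (5.16)(0.179)² = 0.45376 kg m^2.
Solid sphere: I_cm = (2/5)MR² = (2/5)(4.43)(0.443)² = 0.34775 kg m^2; centre at d = 0.342 m, so I = I_cm + Md² gives I = 0.34775 + (4.43)(0.342)² = 0.8659 kg m^2.
Solid sphere: I_cm = (2/5)MR² = (2/5)(5.46)(0.49)² = 0.52438 kg m^2; centre at d = 0.291 m, so I = I_cm + Md² gives I = 0.52438 + (5.46)(0.291)² = 0.98674 kg m^2.
Total I = 0.26313 + 0.45376 + 0.8659 + 0.98674 = 2.5695 kg m^2.

2.57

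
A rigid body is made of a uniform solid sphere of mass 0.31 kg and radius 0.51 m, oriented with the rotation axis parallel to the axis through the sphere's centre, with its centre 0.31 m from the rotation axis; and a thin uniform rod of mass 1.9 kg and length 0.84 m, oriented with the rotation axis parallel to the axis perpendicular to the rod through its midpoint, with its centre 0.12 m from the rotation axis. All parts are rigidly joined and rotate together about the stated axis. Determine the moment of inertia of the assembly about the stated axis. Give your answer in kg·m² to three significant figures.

0.201

Solid sphere: I_cm = (2/5)MR² = (2/5)(0.31)(0.51)² = 0.032252 kg·m²; centre at d = 0.31 m, so I = I_cm + Md² gives I = 0.032252 + (0.31)(0.31)² = 0.062043 kg·m².
Thin rod: I_cm = (1/12)ML² = (1/12)(1.9)(0.84)² = 0.11172 kg·m²; centre at d = 0.12 m, so I = I_cm + Md² gives I = 0.11172 + (1.9)(0.12)² = 0.13908 kg·m².
Total I = 0.062043 + 0.13908 = 0.20112 kg·m².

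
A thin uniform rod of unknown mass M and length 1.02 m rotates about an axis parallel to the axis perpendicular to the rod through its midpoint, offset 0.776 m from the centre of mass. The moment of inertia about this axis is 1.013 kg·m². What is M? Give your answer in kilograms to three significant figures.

I = I_cm + Md² = (1/12)ML² + Md² = M·[0.0833333·(1.02)² + (0.776)²] = M·0.68888.
So M = 1.013 / 0.68888 = 1.4705 kg.

1.47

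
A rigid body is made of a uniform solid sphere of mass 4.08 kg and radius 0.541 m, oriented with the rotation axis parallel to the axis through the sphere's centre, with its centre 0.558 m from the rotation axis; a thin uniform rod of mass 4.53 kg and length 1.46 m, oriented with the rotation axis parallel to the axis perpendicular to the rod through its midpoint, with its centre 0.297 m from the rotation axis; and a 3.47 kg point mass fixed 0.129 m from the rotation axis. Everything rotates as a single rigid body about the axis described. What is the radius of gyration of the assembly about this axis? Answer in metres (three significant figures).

0.499

Solid sphere: I_cm = (2/5)MR² = (2/5)(4.08)(0.541)² = 0.47766 kg·m²; centre at d = 0.558 m, so I = I_cm + Md² gives I = 0.47766 + (4.08)(0.558)² = 1.748 kg·m².
Thin rod: I_cm = (1/12)ML² = (1/12)(4.53)(1.46)² = 0.80468 kg·m²; centre at d = 0.297 m, so I = I_cm + Md² gives I = 0.80468 + (4.53)(0.297)² = 1.2043 kg·m².
Point mass: I_cm = 0; centre at d = 0.129 m, so I = I_cm + Md² gives I = 0 + (3.47)(0.129)² = 0.057744 kg·m².
Total I = 3.01 kg·m²; total mass M = 12.08 kg.
k = √(I/M) = √(3.01/12.08) = 0.49917 m.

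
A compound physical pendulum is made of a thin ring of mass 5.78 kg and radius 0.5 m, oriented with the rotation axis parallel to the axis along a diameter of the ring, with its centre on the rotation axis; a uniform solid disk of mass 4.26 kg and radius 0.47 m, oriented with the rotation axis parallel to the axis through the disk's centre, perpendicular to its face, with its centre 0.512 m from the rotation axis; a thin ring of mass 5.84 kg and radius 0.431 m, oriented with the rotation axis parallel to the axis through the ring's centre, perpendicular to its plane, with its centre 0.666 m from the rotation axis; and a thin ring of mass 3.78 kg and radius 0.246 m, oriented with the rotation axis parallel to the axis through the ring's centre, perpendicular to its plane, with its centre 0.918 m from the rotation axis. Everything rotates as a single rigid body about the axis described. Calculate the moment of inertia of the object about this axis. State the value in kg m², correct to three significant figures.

9.40

Thin ring: I_cm = (1/2)MR² = (1/2)(5.78)(0.5)² = 0.7225 kg m²; axis through the centre, so I = 0.7225 kg m².
Solid disk: I_cm = (1/2)MR² = (1/2)(4.26)(0.47)² = 0.47052 kg m²; centre at d = 0.512 m, so I = I_cm + Md² gives I = 0.47052 + (4.26)(0.512)² = 1.5873 kg m².
Thin ring: I_cm = MR² = (5.84)(0.431)² = 1.0848 kg m²; centre at d = 0.666 m, so I = I_cm + Md² gives I = 1.0848 + (5.84)(0.666)² = 3.6752 kg m².
Thin ring: I_cm = MR² = (3.78)(0.246)² = 0.22875 kg m²; centre at d = 0.918 m, so I = I_cm + Md² gives I = 0.22875 + (3.78)(0.918)² = 3.4142 kg m².
Total I = 0.7225 + 1.5873 + 3.6752 + 3.4142 = 9.3992 kg m².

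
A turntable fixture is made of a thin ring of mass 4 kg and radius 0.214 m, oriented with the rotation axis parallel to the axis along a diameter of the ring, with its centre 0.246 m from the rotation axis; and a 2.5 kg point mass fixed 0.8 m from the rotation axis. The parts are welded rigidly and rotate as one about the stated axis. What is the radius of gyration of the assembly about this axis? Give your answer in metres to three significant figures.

0.545

Thin ring: I_cm = (1/2)MR² = (1/2)(4)(0.214)² = 0.091592 kg m²; centre at d = 0.246 m, so I = I_cm + Md² gives I = 0.091592 + (4)(0.246)² = 0.33366 kg m².
Point mass: I_cm = 0; centre at d = 0.8 m, so I = I_cm + Md² gives I = 0 + (2.5)(0.8)² = 1.6 kg m².
Total I = 1.9337 kg m²; total mass M = 6.5 kg.
k = √(I/M) = √(1.9337/6.5) = 0.54542 m.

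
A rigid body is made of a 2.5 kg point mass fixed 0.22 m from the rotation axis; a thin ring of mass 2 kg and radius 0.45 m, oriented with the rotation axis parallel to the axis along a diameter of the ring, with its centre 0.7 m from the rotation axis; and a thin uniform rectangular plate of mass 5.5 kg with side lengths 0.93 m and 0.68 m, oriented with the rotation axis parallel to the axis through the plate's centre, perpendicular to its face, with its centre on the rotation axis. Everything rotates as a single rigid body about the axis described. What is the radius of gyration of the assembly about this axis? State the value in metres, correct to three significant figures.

Point mass: I_cm = 0; centre at d = 0.22 m, so the parallel axis theorem gives I = 0 + (2.5)(0.22)² = 0.121 kg m^2.
Thin ring: I_cm = (1/2)MR² = (1/2)(2)(0.45)² = 0.2025 kg m^2; centre at d = 0.7 m, so the parallel axis theorem gives I = 0.2025 + (2)(0.7)² = 1.1825 kg m^2.
Rectangular plate: I_cm = (1/12)M(a²+b²) = (1/12)(5.5)[(0.93)² + (0.68)²] = 0.60835 kg m^2; axis through the centre, so I = 0.60835 kg m^2.
Total I = 1.9118 kg m^2; total mass M = 10 kg.
k = √(I/M) = √(1.9118/10) = 0.43725 m.

0.437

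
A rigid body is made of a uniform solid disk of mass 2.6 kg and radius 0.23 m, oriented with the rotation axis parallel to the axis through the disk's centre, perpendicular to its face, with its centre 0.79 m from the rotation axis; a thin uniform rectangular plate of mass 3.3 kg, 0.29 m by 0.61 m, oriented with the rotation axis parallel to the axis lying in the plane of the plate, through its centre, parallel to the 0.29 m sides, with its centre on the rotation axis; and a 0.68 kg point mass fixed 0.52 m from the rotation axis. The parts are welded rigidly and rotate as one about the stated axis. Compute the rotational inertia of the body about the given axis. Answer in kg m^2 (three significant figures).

Solid disk: I_cm = (1/2)MR² = (1/2)(2.6)(0.23)² = 0.06877 kg m^2; centre at d = 0.79 m, so I = I_cm + Md² gives I = 0.06877 + (2.6)(0.79)² = 1.6914 kg m^2.
Rectangular plate: I_cm = (1/12)Mb² = (1/12)(3.3)(0.61)² = 0.10233 kg m^2; axis through the centre, so I = 0.10233 kg m^2.
Point mass: I_cm = 0; centre at d = 0.52 m, so I = I_cm + Md² gives I = 0 + (0.68)(0.52)² = 0.18387 kg m^2.
Total I = 1.6914 + 0.10233 + 0.18387 = 1.9776 kg m^2.

1.98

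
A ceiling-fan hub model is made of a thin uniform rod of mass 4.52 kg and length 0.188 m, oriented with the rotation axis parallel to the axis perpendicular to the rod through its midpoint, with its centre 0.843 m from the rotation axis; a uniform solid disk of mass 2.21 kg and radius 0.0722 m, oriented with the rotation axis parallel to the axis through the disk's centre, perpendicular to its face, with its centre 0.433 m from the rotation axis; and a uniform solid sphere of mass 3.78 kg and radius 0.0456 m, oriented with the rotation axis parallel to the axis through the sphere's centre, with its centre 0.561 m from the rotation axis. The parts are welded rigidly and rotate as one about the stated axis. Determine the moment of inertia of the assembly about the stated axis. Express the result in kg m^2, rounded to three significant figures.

4.84

Thin rod: I_cm = (1/12)ML² = (1/12)(4.52)(0.188)² = 0.013313 kg m^2; centre at d = 0.843 m, so I = I_cm + Md² gives I = 0.013313 + (4.52)(0.843)² = 3.2254 kg m^2.
Solid disk: I_cm = (1/2)MR² = (1/2)(2.21)(0.0722)² = 0.0057602 kg m^2; centre at d = 0.433 m, so I = I_cm + Md² gives I = 0.0057602 + (2.21)(0.433)² = 0.42011 kg m^2.
Solid sphere: I_cm = (2/5)MR² = (2/5)(3.78)(0.0456)² = 0.003144 kg m^2; centre at d = 0.561 m, so I = I_cm + Md² gives I = 0.003144 + (3.78)(0.561)² = 1.1928 kg m^2.
Total I = 3.2254 + 0.42011 + 1.1928 = 4.8383 kg m^2.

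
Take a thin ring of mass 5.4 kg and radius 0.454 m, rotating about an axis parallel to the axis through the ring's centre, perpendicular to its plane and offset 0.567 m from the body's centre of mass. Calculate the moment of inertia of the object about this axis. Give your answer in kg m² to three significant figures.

2.85

I_cm = MR² = (5.4)(0.454)² = 1.113 kg m²; centre at d = 0.567 m, so the parallel axis theorem gives I = 1.113 + (5.4)(0.567)² = 2.8491 kg m².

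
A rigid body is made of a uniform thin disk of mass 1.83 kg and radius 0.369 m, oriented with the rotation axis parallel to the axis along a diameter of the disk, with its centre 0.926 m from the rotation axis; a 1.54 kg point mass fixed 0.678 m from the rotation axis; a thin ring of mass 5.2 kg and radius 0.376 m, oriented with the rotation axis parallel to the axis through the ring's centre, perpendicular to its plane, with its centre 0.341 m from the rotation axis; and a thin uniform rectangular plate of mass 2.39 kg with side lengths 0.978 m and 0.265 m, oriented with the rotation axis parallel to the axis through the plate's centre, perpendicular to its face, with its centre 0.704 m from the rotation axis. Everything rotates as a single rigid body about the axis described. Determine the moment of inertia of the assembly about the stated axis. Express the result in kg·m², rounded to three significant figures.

Thin disk: I_cm = (1/4)MR² = (1/4)(1.83)(0.369)² = 0.062294 kg·m²; centre at d = 0.926 m, so I = I_cm + Md² gives I = 0.062294 + (1.83)(0.926)² = 1.6315 kg·m².
Point mass: I_cm = 0; centre at d = 0.678 m, so I = I_cm + Md² gives I = 0 + (1.54)(0.678)² = 0.70791 kg·m².
Thin ring: I_cm = MR² = (5.2)(0.376)² = 0.73516 kg·m²; centre at d = 0.341 m, so I = I_cm + Md² gives I = 0.73516 + (5.2)(0.341)² = 1.3398 kg·m².
Rectangular plate: I_cm = (1/12)M(a²+b²) = (1/12)(2.39)[(0.978)² + (0.265)²] = 0.20449 kg·m²; centre at d = 0.704 m, so I = I_cm + Md² gives I = 0.20449 + (2.39)(0.704)² = 1.389 kg·m².
Total I = 1.6315 + 0.70791 + 1.3398 + 1.389 = 5.0682 kg·m².

5.07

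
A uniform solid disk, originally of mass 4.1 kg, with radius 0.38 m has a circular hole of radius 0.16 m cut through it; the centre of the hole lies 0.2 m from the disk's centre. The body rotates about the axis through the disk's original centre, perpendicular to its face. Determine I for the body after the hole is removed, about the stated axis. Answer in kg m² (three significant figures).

0.258

Unpierced body about its centre: I₀ = (1/2)MR² = (1/2)(4.1)(0.38)² = 0.29602 kg m².
The removed disk has mass m = M·(r/R)² = (4.1)(0.16/0.38)² = 0.72687 kg (same uniform areal density).
Its moment of inertia about the rotation axis (parallel-axis theorem): I_hole = (1/2)mr² + md² = (1/2)(0.72687)(0.16)² + (0.72687)(0.2)² = 0.038379 kg m².
Treating the hole as negative mass, I = I₀ − I_hole = 0.29602 − 0.038379 = 0.25764 kg m².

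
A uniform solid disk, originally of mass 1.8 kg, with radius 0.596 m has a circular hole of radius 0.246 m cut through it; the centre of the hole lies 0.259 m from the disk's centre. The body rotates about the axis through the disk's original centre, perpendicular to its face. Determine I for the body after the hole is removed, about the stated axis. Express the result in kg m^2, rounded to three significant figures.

0.290

Unpierced body about its centre: I₀ = (1/2)MR² = (1/2)(1.8)(0.596)² = 0.31969 kg m^2.
The removed disk has mass m = M·(r/R)² = (1.8)(0.246/0.596)² = 0.30666 kg (same uniform areal density).
Its moment of inertia about the rotation axis (parallel-axis theorem): I_hole = (1/2)mr² + md² = (1/2)(0.30666)(0.246)² + (0.30666)(0.259)² = 0.02985 kg m^2.
Treating the hole as negative mass, I = I₀ − I_hole = 0.31969 − 0.02985 = 0.28984 kg m^2.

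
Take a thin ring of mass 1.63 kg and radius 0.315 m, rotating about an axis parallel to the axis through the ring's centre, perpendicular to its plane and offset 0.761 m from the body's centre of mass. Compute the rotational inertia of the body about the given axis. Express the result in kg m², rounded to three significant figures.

I_cm = MR² = (1.63)(0.315)² = 0.16174 kg m²; centre at d = 0.761 m, so I = I_cm + Md² gives I = 0.16174 + (1.63)(0.761)² = 1.1057 kg m².

1.11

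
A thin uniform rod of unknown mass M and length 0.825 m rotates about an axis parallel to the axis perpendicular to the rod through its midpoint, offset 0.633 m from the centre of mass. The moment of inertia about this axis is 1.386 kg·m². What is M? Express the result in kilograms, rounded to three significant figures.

I = I_cm + Md² = (1/12)ML² + Md² = M·[0.0833333·(0.825)² + (0.633)²] = M·0.45741.
So M = 1.386 / 0.45741 = 3.0301 kg.

3.03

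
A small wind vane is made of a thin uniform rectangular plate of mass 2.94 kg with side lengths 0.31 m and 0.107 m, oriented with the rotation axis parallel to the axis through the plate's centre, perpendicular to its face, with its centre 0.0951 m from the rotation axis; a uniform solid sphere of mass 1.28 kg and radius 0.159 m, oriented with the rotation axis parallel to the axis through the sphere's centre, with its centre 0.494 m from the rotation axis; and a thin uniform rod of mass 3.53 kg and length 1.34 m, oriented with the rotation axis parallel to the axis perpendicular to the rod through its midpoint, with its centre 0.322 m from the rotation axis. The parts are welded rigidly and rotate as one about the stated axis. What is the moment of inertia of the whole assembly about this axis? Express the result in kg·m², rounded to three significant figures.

1.27

Rectangular plate: I_cm = (1/12)M(a²+b²) = (1/12)(2.94)[(0.31)² + (0.107)²] = 0.02635 kg·m²; centre at d = 0.0951 m, so the parallel axis theorem gives I = 0.02635 + (2.94)(0.0951)² = 0.052939 kg·m².
Solid sphere: I_cm = (2/5)MR² = (2/5)(1.28)(0.159)² = 0.012944 kg·m²; centre at d = 0.494 m, so the parallel axis theorem gives I = 0.012944 + (1.28)(0.494)² = 0.32531 kg·m².
Thin rod: I_cm = (1/12)ML² = (1/12)(3.53)(1.34)² = 0.52821 kg·m²; centre at d = 0.322 m, so the parallel axis theorem gives I = 0.52821 + (3.53)(0.322)² = 0.89421 kg·m².
Total I = 0.052939 + 0.32531 + 0.89421 = 1.2725 kg·m².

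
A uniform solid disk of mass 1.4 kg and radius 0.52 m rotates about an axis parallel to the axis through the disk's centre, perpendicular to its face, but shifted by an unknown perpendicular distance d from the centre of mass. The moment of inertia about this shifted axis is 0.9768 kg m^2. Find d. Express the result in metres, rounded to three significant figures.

About the centre-of-mass axis, I_cm = (1/2)MR² = (1/2)(1.4)(0.52)² = 0.18928 kg m^2.
Parallel axis theorem: I = I_cm + Md², so Md² = 0.9768 − 0.18928 = 0.78752 kg m^2.
d = √(0.78752 / 1.4) = 0.75001 m.

0.750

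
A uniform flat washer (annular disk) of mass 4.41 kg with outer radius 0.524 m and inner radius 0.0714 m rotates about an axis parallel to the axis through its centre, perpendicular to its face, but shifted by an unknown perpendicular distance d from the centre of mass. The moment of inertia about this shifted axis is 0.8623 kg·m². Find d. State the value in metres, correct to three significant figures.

About the centre-of-mass axis, I_cm = (1/2)M(R²+r²) = (1/2)(4.41)[(0.524)² + (0.0714)²] = 0.61668 kg·m².
Parallel axis theorem: I = I_cm + Md², so Md² = 0.8623 − 0.61668 = 0.24562 kg·m².
d = √(0.24562 / 4.41) = 0.236 m.

0.236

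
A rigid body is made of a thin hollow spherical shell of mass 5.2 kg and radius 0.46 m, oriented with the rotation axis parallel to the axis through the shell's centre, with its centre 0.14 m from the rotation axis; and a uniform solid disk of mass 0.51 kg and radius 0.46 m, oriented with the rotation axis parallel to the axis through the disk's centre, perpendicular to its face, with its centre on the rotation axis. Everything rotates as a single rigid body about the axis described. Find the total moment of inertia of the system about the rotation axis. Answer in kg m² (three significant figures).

Spherical shell: I_cm = (2/3)MR² = (2/3)(5.2)(0.46)² = 0.73355 kg m²; centre at d = 0.14 m, so the parallel axis theorem gives I = 0.73355 + (5.2)(0.14)² = 0.83547 kg m².
Solid disk: I_cm = (1/2)MR² = (1/2)(0.51)(0.46)² = 0.053958 kg m²; axis through the centre, so I = 0.053958 kg m².
Total I = 0.83547 + 0.053958 = 0.88942 kg m².

0.889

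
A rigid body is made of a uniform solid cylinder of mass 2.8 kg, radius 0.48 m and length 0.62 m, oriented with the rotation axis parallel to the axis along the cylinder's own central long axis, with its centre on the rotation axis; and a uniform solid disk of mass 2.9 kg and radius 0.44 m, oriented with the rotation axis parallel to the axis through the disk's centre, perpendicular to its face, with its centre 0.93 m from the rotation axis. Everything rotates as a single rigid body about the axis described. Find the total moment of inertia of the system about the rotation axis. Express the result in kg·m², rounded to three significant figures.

3.11

Solid cylinder: I_cm = (1/2)MR² = (1/2)(2.8)(0.48)² = 0.32256 kg·m²; axis through the centre, so I = 0.32256 kg·m².
Solid disk: I_cm = (1/2)MR² = (1/2)(2.9)(0.44)² = 0.28072 kg·m²; centre at d = 0.93 m, so the parallel axis theorem gives I = 0.28072 + (2.9)(0.93)² = 2.7889 kg·m².
Total I = 0.32256 + 2.7889 = 3.1115 kg·m².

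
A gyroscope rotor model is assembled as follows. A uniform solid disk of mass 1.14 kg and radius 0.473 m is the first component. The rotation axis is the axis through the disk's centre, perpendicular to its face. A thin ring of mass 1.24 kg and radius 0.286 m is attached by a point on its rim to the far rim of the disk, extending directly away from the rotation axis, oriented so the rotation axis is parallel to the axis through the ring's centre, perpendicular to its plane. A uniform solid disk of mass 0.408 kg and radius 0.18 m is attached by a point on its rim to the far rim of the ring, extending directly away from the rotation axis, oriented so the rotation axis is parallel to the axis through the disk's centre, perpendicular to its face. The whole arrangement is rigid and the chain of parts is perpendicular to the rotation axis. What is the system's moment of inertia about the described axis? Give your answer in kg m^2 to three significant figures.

1.56

Solid disk: I_cm = (1/2)MR² = (1/2)(1.14)(0.473)² = 0.12753 kg m^2; axis through the centre, so I = 0.12753 kg m^2.
Thin ring: I_cm = MR² = (1.24)(0.286)² = 0.10143 kg m^2; centre at d = 0.473 + 0.286 = 0.759 m, so the parallel axis theorem gives I = 0.10143 + (1.24)(0.759)² = 0.81577 kg m^2.
Solid disk: I_cm = (1/2)MR² = (1/2)(0.408)(0.18)² = 0.0066096 kg m^2; centre at d = 0.473 + 0.286 + 0.286 + 0.18 = 1.225 m, so the parallel axis theorem gives I = 0.0066096 + (0.408)(1.225)² = 0.61886 kg m^2.
Total I = 0.12753 + 0.81577 + 0.61886 = 1.5622 kg m^2.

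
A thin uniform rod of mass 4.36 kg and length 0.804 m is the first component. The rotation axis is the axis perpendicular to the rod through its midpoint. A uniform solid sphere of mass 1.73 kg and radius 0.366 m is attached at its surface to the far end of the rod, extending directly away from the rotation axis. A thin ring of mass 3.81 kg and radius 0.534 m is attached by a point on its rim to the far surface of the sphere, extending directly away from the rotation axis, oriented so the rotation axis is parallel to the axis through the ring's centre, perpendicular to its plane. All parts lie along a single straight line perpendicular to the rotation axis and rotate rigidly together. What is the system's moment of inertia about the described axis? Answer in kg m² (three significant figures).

Thin rod: I_cm = (1/12)ML² = (1/12)(4.36)(0.804)² = 0.23486 kg m²; axis through the centre, so I = 0.23486 kg m².
Solid sphere: I_cm = (2/5)MR² = (2/5)(1.73)(0.366)² = 0.092698 kg m²; centre at d = 0.402 + 0.366 = 0.768 m, so I = I_cm + Md² gives I = 0.092698 + (1.73)(0.768)² = 1.1131 kg m².
Thin ring: I_cm = MR² = (3.81)(0.534)² = 1.0864 kg m²; centre at d = 0.402 + 0.366 + 0.366 + 0.534 = 1.668 m, so I = I_cm + Md² gives I = 1.0864 + (3.81)(1.668)² = 11.687 kg m².
Total I = 0.23486 + 1.1131 + 11.687 = 13.035 kg m².

13.0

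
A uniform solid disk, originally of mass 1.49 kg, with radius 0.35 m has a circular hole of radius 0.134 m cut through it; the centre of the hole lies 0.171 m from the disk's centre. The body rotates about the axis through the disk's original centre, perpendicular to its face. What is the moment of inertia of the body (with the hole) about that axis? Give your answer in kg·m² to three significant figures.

0.0829

Unpierced body about its centre: I₀ = (1/2)MR² = (1/2)(1.49)(0.35)² = 0.091262 kg·m².
The removed disk has mass m = M·(r/R)² = (1.49)(0.134/0.35)² = 0.2184 kg (same uniform areal density).
Its moment of inertia about the rotation axis (parallel-axis theorem): I_hole = (1/2)mr² + md² = (1/2)(0.2184)(0.134)² + (0.2184)(0.171)² = 0.0083472 kg·m².
Treating the hole as negative mass, I = I₀ − I_hole = 0.091262 − 0.0083472 = 0.082915 kg·m².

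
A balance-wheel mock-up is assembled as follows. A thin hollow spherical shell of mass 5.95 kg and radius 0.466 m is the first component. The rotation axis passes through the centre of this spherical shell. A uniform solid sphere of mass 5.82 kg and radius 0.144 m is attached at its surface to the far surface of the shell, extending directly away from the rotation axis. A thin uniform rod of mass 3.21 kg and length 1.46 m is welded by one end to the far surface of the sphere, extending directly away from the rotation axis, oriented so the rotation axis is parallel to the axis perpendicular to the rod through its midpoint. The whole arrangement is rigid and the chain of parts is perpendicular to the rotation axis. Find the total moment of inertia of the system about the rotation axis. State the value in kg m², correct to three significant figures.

Spherical shell: I_cm = (2/3)MR² = (2/3)(5.95)(0.466)² = 0.86139 kg m²; axis through the centre, so I = 0.86139 kg m².
Solid sphere: I_cm = (2/5)MR² = (2/5)(5.82)(0.144)² = 0.048273 kg m²; centre at d = 0.466 + 0.144 = 0.61 m, so the parallel axis theorem gives I = 0.048273 + (5.82)(0.61)² = 2.2139 kg m².
Thin rod: I_cm = (1/12)ML² = (1/12)(3.21)(1.46)² = 0.5702 kg m²; centre at d = 0.466 + 0.144 + 0.144 + 0.73 = 1.484 m, so the parallel axis theorem gives I = 0.5702 + (3.21)(1.484)² = 7.6394 kg m².
Total I = 0.86139 + 2.2139 + 7.6394 = 10.715 kg m².

10.7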